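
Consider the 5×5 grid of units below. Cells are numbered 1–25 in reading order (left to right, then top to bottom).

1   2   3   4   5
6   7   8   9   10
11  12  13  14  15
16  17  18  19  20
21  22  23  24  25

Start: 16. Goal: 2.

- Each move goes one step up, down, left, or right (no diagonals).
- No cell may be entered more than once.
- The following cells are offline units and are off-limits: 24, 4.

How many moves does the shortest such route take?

The Manhattan distance from 16 to 2 is |4−1| + |1−2| = 4, so at least 4 moves are needed.
A route of 4 moves achieves this: 16 → 11 → 6 → 1 → 2.
Since 4 matches the lower bound, it is optimal.

4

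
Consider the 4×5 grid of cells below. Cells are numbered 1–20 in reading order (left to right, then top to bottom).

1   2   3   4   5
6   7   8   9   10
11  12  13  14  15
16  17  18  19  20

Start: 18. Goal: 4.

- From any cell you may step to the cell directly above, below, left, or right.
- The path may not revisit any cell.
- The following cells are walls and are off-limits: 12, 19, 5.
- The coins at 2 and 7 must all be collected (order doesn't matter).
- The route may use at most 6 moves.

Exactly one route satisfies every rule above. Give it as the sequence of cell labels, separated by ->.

The budget equals the shortest possible length, so every move has to be on a shortest route through the required cells.
Route from 18: 2× up (reaching 8), left to 7, up to 2, 2× right (reaching 4) — 6 moves in all.
Check: all required cells visited; 6 ≤ 6 moves.

18 -> 13 -> 8 -> 7 -> 2 -> 3 -> 4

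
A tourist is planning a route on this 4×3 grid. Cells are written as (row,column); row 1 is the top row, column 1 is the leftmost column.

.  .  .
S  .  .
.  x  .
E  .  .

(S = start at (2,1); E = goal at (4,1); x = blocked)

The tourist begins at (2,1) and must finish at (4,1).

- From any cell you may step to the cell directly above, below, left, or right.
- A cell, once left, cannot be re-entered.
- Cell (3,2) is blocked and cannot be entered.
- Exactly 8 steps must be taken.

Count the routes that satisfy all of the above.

3

Need simple routes of exactly 8 moves from (2,1) to (4,1) (Manhattan distance 2, so 3 moves are spent on a detour and 3 undoing it).
Enumerating: (2,1) (1,1) (1,2) (2,2) (2,3) (3,3) (4,3) (4,2) (4,1) | (2,1) (1,1) (1,2) (1,3) (2,3) (3,3) (4,3) (4,2) (4,1) | (2,1) (2,2) (1,2) (1,3) (2,3) (3,3) (4,3) (4,2) (4,1).
That gives 3 routes.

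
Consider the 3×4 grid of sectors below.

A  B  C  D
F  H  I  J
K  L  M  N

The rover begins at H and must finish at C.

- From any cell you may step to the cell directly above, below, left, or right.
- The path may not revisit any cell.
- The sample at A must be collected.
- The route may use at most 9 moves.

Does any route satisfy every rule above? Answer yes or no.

yes

One route that works: H → F → A → B → C.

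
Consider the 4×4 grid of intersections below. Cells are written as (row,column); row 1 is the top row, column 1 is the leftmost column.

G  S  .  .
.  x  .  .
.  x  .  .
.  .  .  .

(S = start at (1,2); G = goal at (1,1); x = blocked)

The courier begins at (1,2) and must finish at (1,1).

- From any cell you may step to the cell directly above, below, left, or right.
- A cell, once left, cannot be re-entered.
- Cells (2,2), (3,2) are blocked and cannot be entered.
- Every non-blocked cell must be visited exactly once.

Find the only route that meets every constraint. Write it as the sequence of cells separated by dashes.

(1,2) - (1,3) - (1,4) - (2,4) - (2,3) - (3,3) - (3,4) - (4,4) - (4,3) - (4,2) - (4,1) - (3,1) - (2,1) - (1,1)

Need to visit all 14 open cells exactly once, starting at (1,2) and ending at (1,1).
Cell (4,4) has only two open neighbours ((3,4) and (4,3)), so the path must pass straight through it: one of those is the cell it's entered from and the other is where it exits.
Route from (1,2): right 2 to (1,4), down 1 to (2,4), left 1 to (2,3), down 1 to (3,3), right 1 to (3,4), down 1 to (4,4), left 3 to (4,1), up 3 to (1,1) — 13 moves in all.
Check: all 14 open cells covered.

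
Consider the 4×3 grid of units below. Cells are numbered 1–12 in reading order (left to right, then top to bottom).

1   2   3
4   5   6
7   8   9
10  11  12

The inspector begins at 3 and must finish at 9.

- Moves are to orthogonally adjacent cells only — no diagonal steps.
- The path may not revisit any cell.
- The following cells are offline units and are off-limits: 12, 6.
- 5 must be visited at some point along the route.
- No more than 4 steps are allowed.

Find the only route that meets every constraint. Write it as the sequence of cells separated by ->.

The 4-move cap with required stops at 5 leaves no slack for detours.
Route from 3: left to 2, 2× down (reaching 8), right to 9 — 4 moves in all.
Check: all required cells visited; 4 ≤ 4 moves.

3 -> 2 -> 5 -> 8 -> 9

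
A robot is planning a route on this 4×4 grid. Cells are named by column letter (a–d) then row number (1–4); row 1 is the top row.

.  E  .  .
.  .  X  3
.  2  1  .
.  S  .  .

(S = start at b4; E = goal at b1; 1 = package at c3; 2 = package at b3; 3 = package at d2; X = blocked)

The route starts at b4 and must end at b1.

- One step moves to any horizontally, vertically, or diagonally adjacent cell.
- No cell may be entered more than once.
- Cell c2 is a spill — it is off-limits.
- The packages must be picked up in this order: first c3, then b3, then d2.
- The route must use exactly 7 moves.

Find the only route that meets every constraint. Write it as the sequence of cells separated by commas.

b4, c3, b3, c4, d3, d2, c1, b1

The waypoints must appear in the order c3, b3, d2, with no cell reused.
Route from b4: up-right 1 to c3, left 1 to b3, down-right 1 to c4, up-right 1 to d3, up 1 to d2, up-left 1 to c1, left 1 to b1 — 7 moves in all.
Check: order respected (1 at step 1, 2 at step 2, 3 at step 5); 7 moves as required.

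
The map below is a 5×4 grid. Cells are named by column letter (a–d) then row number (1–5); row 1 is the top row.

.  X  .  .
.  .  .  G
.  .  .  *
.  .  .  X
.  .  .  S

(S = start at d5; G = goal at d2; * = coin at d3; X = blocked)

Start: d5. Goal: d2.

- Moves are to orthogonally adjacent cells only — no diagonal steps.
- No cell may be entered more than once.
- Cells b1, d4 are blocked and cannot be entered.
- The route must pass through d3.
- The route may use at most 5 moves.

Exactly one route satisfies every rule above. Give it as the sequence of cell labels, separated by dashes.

d5 - c5 - c4 - c3 - d3 - d2

The budget equals the shortest possible length, so every move has to be on a shortest route through the required cells.
Route from d5: left 1 to c5, up 2 to c3, right 1 to d3, up 1 to d2 — 5 moves in all.
Check: all required cells visited; 5 ≤ 5 moves.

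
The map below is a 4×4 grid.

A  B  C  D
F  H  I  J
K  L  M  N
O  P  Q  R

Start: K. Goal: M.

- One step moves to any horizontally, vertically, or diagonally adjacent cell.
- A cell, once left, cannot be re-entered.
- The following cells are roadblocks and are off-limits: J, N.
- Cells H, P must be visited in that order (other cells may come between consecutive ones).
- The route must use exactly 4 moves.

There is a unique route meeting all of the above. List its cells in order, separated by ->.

The waypoints must appear in the order H, P, with no cell reused.
Route from K: up-right to H, 2× down (reaching P), up-right to M — 4 moves in all.
Check: order respected (H at step 1, P at step 3); 4 moves as required.

K -> H -> L -> P -> M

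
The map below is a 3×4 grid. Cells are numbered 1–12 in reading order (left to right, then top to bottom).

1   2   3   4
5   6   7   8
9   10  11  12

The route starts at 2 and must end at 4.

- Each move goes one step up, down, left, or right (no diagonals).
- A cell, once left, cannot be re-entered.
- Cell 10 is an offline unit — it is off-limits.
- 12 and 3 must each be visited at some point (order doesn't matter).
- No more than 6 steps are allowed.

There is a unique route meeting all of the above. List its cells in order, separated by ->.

2 -> 3 -> 7 -> 11 -> 12 -> 8 -> 4

Any route must reach 12 and 3 and still end at 4 within 6 moves, so the order of the required stops is forced.
Route from 2: right to 3, 2× down (reaching 11), right to 12, 2× up (reaching 4) — 6 moves in all.
Check: all required cells visited; 6 ≤ 6 moves.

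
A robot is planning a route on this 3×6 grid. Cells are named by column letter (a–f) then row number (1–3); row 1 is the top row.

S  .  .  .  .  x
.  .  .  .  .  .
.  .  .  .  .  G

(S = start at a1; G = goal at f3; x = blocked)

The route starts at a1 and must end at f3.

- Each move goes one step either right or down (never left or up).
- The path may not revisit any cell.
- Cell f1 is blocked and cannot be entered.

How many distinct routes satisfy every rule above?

A right/down-only route from a1 to f3 makes exactly 2 down-moves and 5 right-moves in some order.
With no other constraints that would be C(7,2) = 21 routes.
Subtract routes through each blocked cell (inclusion–exclusion for overlaps): − through f1: 1 → 20.
That gives 20 routes.

20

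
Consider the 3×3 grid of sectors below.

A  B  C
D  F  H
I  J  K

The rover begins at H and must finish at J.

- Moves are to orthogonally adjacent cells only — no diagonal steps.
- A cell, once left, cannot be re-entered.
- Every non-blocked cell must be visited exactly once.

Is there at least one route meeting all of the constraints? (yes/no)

no

Colour the cells like a checkerboard: each orthogonal step flips colour, so a Hamiltonian route alternates colours. Here there are 5 cells of one colour and 4 of the other, with start on the same colour as the goal — the counts and endpoints can't be arranged into an alternating sequence of length 9, so no Hamiltonian route exists.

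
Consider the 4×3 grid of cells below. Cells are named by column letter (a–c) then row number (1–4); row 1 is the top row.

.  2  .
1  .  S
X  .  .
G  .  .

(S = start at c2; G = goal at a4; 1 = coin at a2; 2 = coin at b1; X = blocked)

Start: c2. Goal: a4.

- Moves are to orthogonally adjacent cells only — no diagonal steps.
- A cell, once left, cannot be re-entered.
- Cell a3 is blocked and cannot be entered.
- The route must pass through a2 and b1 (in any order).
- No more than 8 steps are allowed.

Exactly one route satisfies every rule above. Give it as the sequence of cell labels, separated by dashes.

c2 - c1 - b1 - a1 - a2 - b2 - b3 - b4 - a4

The 8-move cap with required stops at a2, b1 leaves no slack for detours.
Route from c2: up to c1, 2× left (reaching a1), down to a2, right to b2, 2× down (reaching b4), left to a4 — 8 moves in all.
Check: all required cells visited; 8 ≤ 8 moves.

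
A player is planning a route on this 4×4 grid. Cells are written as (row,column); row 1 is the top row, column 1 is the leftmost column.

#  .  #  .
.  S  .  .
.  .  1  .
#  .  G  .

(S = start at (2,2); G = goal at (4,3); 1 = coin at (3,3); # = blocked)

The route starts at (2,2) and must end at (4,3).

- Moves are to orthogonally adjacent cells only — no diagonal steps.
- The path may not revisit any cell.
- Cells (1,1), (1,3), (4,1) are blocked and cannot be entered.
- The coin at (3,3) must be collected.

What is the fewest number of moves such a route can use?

Any route passes through (3,3) somewhere between (2,2) and (4,3). Summing Manhattan distances along the two legs ((2,2) → (3,3) → (4,3)) gives a lower bound of 2 + 1 = 3 moves.
A route of 3 moves achieves this: (2,2) → (3,2) → (3,3) → (4,3).
Since 3 matches the lower bound, it is optimal.

3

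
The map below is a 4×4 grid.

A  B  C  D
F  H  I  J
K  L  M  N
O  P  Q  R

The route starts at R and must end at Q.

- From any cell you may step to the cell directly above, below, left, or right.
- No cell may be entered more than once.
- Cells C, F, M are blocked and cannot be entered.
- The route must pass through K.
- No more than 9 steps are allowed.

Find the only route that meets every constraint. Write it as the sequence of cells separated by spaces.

R N J I H L K O P Q

The budget equals the shortest possible length, so every move has to be on a shortest route through the required cells.
Route from R: up 2 to J, left 2 to H, down 1 to L, left 1 to K, down 1 to O, right 2 to Q — 9 moves in all.
Check: all required cells visited; 9 ≤ 9 moves.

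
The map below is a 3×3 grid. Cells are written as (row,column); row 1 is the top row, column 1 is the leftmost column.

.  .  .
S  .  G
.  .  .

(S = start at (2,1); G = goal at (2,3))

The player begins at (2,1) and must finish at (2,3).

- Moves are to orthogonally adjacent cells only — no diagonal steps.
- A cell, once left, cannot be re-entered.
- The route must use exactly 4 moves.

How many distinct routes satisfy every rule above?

6

Need simple routes of exactly 4 moves from (2,1) to (2,3) (Manhattan distance 2, so 1 moves are spent on a detour and 1 undoing it).
Enumerating: (2,1) (1,1) (1,2) (2,2) (2,3) | (2,1) (1,1) (1,2) (1,3) (2,3) | (2,1) (3,1) (3,2) (2,2) (2,3) | (2,1) (3,1) (3,2) (3,3) (2,3) | (2,1) (2,2) (1,2) (1,3) (2,3) | (2,1) (2,2) (3,2) (3,3) (2,3).
That gives 6 routes.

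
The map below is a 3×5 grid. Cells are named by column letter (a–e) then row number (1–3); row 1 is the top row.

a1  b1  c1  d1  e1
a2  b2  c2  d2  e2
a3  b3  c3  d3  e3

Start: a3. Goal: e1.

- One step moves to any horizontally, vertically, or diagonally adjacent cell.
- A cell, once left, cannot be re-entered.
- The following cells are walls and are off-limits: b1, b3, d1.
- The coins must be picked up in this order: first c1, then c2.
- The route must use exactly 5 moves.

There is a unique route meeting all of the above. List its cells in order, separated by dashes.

The waypoints must appear in the order c1, c2, with no cell reused.
Route from a3: 2× up-right (reaching c1), down to c2, right to d2, up-right to e1 — 5 moves in all.
Check: order respected (c1 at step 2, c2 at step 3); 5 moves as required.

a3 - b2 - c1 - c2 - d2 - e1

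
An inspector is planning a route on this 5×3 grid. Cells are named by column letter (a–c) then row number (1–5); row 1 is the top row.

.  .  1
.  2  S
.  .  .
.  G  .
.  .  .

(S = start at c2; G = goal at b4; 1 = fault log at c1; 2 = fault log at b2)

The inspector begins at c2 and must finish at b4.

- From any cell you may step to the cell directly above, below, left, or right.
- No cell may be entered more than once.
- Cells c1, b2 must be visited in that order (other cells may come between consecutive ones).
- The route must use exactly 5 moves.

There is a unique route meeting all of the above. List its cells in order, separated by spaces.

c2 c1 b1 b2 b3 b4

The waypoints must appear in the order c1, b2, with no cell reused.
Route from c2: up to c1, left to b1, 3× down (reaching b4) — 5 moves in all.
Check: order respected (1 at step 1, 2 at step 3); 5 moves as required.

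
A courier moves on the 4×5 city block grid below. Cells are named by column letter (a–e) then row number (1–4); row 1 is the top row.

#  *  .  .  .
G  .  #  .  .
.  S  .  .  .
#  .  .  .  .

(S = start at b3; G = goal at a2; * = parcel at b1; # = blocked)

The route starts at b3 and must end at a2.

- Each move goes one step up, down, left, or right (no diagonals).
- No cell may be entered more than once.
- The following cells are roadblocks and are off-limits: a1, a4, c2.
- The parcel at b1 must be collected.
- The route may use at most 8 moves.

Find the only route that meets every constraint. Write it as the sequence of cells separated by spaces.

b3 c3 d3 d2 d1 c1 b1 b2 a2

The budget equals the shortest possible length, so every move has to be on a shortest route through the required cells.
Route from b3: 2× right (reaching d3), 2× up (reaching d1), 2× left (reaching b1), down to b2, left to a2 — 8 moves in all.
Check: all required cells visited; 8 ≤ 8 moves.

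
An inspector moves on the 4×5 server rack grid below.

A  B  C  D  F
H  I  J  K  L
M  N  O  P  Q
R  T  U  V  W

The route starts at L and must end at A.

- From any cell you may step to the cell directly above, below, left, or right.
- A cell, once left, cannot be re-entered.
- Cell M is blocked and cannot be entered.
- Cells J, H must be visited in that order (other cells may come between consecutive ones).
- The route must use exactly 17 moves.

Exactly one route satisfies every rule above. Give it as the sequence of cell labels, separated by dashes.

L - F - D - K - P - Q - W - V - U - T - N - O - J - C - B - I - H - A

The waypoints must appear in the order J, H, with no cell reused.
Route from L: up 1 to F, left 1 to D, down 2 to P, right 1 to Q, down 1 to W, left 3 to T, up 1 to N, right 1 to O, up 2 to C, left 1 to B, down 1 to I, left 1 to H, up 1 to A — 17 moves in all.
Check: order respected (J at step 12, H at step 16); 17 moves as required.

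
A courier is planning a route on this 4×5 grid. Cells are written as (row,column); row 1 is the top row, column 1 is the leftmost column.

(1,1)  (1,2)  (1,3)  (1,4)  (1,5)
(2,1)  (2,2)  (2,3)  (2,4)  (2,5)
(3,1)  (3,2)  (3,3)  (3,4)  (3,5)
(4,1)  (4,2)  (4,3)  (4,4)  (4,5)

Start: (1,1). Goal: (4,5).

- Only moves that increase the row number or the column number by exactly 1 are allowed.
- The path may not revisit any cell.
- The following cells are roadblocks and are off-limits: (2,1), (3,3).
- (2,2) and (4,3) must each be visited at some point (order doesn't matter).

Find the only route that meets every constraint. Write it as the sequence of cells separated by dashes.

(1,1) - (1,2) - (2,2) - (3,2) - (4,2) - (4,3) - (4,4) - (4,5)

Moves only go right or down, so the column and row indices never decrease.
Route from (1,1): right 1 to (1,2), down 3 to (4,2), right 3 to (4,5) — 7 moves in all.
Check: all required cells visited.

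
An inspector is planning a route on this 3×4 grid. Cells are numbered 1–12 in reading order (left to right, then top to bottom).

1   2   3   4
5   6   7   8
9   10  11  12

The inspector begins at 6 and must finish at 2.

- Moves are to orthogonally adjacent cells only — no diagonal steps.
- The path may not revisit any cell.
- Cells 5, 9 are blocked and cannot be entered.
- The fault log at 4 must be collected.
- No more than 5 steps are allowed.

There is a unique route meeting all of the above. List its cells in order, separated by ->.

Any route must reach 4 and still end at 2 within 5 moves, so the order of the required stops is forced.
Route from 6: 2× right (reaching 8), up to 4, 2× left (reaching 2) — 5 moves in all.
Check: all required cells visited; 5 ≤ 5 moves.

6 -> 7 -> 8 -> 4 -> 3 -> 2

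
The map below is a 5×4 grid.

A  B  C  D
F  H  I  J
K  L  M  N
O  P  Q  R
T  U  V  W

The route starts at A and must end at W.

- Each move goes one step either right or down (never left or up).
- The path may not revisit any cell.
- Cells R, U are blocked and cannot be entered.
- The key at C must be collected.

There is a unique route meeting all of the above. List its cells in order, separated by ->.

A -> B -> C -> I -> M -> Q -> V -> W

Moves only go right or down, so the column and row indices never decrease.
Route from A: right 2 to C, down 4 to V, right 1 to W — 7 moves in all.
Check: all required cells visited.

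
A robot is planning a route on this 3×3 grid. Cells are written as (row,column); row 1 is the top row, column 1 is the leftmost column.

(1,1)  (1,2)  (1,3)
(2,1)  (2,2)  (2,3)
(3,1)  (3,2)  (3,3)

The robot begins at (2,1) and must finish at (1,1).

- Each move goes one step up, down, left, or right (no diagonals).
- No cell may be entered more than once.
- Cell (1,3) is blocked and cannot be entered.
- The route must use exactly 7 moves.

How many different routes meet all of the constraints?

1

Need simple routes of exactly 7 moves from (2,1) to (1,1) (Manhattan distance 1, so 3 moves are spent on a detour and 3 undoing it).
Enumerating: (2,1) (3,1) (3,2) (3,3) (2,3) (2,2) (1,2) (1,1).
That gives 1 route.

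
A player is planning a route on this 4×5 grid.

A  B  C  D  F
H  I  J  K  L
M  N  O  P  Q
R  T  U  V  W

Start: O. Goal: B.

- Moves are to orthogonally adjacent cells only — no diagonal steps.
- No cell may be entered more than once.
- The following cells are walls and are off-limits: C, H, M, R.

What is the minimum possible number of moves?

The Manhattan distance from O to B is |3−1| + |3−2| = 3, so at least 3 moves are needed.
A route of 3 moves achieves this: O → J → I → B.
Since 3 matches the lower bound, it is optimal.

3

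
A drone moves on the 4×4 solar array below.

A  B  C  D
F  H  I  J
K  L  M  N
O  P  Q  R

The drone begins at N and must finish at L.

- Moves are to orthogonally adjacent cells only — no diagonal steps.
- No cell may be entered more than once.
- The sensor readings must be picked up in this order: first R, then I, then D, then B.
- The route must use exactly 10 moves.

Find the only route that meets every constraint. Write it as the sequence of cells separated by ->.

N -> R -> Q -> M -> I -> J -> D -> C -> B -> H -> L

The waypoints must appear in the order R, I, D, B, with no cell reused.
Route from N: down to R, left to Q, 2× up (reaching I), right to J, up to D, 2× left (reaching B), 2× down (reaching L) — 10 moves in all.
Check: order respected (R at step 1, I at step 4, D at step 6, B at step 8); 10 moves as required.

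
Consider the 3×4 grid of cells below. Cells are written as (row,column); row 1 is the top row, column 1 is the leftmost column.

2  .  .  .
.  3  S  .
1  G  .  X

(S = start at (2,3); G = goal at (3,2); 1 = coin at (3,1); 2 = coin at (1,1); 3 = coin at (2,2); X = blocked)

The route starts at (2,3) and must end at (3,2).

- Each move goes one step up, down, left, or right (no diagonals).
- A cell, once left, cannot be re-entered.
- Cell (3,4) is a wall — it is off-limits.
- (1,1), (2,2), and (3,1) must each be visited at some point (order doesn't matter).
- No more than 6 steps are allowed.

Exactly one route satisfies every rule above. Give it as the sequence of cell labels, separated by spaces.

(2,3) (2,2) (1,2) (1,1) (2,1) (3,1) (3,2)

The 6-move cap with required stops at (1,1), (2,2), (3,1) leaves no slack for detours.
Route from (2,3): left 1 to (2,2), up 1 to (1,2), left 1 to (1,1), down 2 to (3,1), right 1 to (3,2) — 6 moves in all.
Check: all required cells visited; 6 ≤ 6 moves.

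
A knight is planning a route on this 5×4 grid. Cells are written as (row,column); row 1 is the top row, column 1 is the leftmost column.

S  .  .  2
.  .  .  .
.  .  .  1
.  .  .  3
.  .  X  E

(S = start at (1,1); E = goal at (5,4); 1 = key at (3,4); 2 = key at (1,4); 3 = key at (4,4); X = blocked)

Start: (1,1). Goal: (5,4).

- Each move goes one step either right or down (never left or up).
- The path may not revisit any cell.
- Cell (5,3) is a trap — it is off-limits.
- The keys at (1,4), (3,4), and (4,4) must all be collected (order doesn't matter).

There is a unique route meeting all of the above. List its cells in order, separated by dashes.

(1,1) - (1,2) - (1,3) - (1,4) - (2,4) - (3,4) - (4,4) - (5,4)

Moves only go right or down, so the column and row indices never decrease.
Route from (1,1): right 3 to (1,4), down 4 to (5,4) — 7 moves in all.
Check: all required cells visited.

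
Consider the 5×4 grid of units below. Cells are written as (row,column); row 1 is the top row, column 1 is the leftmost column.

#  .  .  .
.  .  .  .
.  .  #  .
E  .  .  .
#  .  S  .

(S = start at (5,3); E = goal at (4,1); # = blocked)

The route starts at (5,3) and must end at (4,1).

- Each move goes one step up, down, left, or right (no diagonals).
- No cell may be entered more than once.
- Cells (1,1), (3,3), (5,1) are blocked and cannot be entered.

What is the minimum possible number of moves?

3

The Manhattan distance from (5,3) to (4,1) is |5−4| + |3−1| = 3, so at least 3 moves are needed.
A route of 3 moves achieves this: (5,3) → (4,3) → (4,2) → (4,1).
Since 3 matches the lower bound, it is optimal.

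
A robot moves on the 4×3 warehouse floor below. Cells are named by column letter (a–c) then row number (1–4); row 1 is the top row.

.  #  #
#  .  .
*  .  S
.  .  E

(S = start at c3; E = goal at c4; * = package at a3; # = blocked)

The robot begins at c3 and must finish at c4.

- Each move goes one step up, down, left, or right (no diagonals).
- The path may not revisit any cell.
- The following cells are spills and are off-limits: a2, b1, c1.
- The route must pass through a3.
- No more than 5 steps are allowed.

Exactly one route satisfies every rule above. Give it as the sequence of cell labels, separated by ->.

c3 -> b3 -> a3 -> a4 -> b4 -> c4

Any route must reach a3 and still end at c4 within 5 moves, so the order of the required stops is forced.
Route from c3: 2× left (reaching a3), down to a4, 2× right (reaching c4) — 5 moves in all.
Check: all required cells visited; 5 ≤ 5 moves.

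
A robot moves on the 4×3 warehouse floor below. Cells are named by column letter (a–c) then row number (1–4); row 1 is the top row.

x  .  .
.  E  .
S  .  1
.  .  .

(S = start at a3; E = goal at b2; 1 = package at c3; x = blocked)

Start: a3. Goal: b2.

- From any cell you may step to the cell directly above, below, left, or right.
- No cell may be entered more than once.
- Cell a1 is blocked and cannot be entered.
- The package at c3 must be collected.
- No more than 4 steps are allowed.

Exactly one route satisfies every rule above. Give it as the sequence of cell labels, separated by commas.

The budget equals the shortest possible length, so every move has to be on a shortest route through the required cells.
Route from a3: right 2 to c3, up 1 to c2, left 1 to b2 — 4 moves in all.
Check: all required cells visited; 4 ≤ 4 moves.

a3, b3, c3, c2, b2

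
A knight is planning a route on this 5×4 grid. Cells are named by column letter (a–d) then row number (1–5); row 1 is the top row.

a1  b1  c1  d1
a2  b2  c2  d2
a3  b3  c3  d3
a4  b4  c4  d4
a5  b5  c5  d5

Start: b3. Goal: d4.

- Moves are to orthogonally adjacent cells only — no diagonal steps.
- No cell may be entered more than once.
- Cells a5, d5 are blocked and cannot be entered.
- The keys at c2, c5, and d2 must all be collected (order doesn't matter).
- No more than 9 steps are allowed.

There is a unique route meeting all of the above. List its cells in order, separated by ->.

b3 -> b4 -> b5 -> c5 -> c4 -> c3 -> c2 -> d2 -> d3 -> d4

Any route must reach c2, c5, and d2 and still end at d4 within 9 moves, so the order of the required stops is forced.
Route from b3: down 2 to b5, right 1 to c5, up 3 to c2, right 1 to d2, down 2 to d4 — 9 moves in all.
Check: all required cells visited; 9 ≤ 9 moves.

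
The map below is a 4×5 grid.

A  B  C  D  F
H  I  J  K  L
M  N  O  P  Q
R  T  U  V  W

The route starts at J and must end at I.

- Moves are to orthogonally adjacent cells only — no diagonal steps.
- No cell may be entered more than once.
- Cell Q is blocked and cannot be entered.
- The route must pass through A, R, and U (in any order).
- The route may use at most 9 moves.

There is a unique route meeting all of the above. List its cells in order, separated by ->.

J -> O -> U -> T -> R -> M -> H -> A -> B -> I

The budget equals the shortest possible length, so every move has to be on a shortest route through the required cells.
Route from J: down 2 to U, left 2 to R, up 3 to A, right 1 to B, down 1 to I — 9 moves in all.
Check: all required cells visited; 9 ≤ 9 moves.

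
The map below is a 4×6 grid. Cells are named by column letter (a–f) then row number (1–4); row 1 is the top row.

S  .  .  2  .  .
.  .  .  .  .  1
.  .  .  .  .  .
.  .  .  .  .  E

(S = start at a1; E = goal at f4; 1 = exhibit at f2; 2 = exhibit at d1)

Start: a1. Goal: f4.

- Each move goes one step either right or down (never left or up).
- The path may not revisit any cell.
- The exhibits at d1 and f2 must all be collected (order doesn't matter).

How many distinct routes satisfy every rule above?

A right/down-only route from a1 to f4 makes exactly 3 down-moves and 5 right-moves in some order.
With no other constraints that would be C(8,3) = 56 routes.
A monotone route can only reach the required cells in the order d1, f2, so split there and multiply the segment counts: a1→d1: 1; d1→f2: 3; f2→f4: 1; product = 3.
That gives 3 routes.

3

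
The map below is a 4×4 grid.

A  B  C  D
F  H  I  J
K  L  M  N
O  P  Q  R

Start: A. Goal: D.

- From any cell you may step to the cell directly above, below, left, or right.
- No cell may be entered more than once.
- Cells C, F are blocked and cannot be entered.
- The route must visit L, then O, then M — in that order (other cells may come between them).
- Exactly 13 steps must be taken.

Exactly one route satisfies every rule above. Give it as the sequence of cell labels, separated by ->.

The waypoints must appear in the order L, O, M, with no cell reused.
Route from A: right 1 to B, down 2 to L, left 1 to K, down 1 to O, right 3 to R, up 1 to N, left 1 to M, up 1 to I, right 1 to J, up 1 to D — 13 moves in all.
Check: order respected (L at step 3, O at step 5, M at step 10); 13 moves as required.

A -> B -> H -> L -> K -> O -> P -> Q -> R -> N -> M -> I -> J -> D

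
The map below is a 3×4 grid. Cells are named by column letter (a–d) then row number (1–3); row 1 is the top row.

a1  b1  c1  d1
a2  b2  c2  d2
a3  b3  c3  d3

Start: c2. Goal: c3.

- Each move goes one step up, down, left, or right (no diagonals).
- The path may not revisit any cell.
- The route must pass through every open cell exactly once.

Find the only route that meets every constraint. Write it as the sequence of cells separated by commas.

Need to visit all 12 open cells exactly once, starting at c2 and ending at c3.
Cell d1 has only two open neighbours (d2 and c1), so the path must pass straight through it: one of those is the cell it's entered from and the other is where it exits.
Route from c2: left 1 to b2, down 1 to b3, left 1 to a3, up 2 to a1, right 3 to d1, down 2 to d3, left 1 to c3 — 11 moves in all.
Check: all 12 open cells covered.

c2, b2, b3, a3, a2, a1, b1, c1, d1, d2, d3, c3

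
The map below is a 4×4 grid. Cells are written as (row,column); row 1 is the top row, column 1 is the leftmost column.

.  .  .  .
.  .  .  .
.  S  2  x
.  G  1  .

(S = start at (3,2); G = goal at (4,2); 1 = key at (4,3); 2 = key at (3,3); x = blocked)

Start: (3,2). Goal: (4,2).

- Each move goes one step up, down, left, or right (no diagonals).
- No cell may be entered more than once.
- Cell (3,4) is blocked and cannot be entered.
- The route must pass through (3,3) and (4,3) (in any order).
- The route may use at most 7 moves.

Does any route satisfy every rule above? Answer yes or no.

yes

One route that works: (3,2) → (3,3) → (4,3) → (4,2).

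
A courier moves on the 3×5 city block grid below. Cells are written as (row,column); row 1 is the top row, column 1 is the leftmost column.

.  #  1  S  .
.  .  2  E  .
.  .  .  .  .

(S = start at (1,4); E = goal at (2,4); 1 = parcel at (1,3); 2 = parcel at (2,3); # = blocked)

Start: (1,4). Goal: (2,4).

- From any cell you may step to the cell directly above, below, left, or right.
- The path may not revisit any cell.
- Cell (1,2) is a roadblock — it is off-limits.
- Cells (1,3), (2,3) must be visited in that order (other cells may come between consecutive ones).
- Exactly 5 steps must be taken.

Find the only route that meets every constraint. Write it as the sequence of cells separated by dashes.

(1,4) - (1,3) - (2,3) - (3,3) - (3,4) - (2,4)

The waypoints must appear in the order (1,3), (2,3), with no cell reused.
Route from (1,4): left 1 to (1,3), down 2 to (3,3), right 1 to (3,4), up 1 to (2,4) — 5 moves in all.
Check: order respected (1 at step 1, 2 at step 2); 5 moves as required.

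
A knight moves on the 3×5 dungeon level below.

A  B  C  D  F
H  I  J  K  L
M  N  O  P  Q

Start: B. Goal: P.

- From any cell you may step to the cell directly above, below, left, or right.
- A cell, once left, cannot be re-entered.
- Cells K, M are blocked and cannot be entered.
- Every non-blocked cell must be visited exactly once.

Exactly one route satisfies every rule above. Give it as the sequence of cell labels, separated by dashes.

Need to visit all 13 open cells exactly once, starting at B and ending at P.
Cell F has only two open neighbours (L and D), so the path must pass straight through it: one of those is the cell it's entered from and the other is where it exits.
Route from B: left 1 to A, down 1 to H, right 1 to I, down 1 to N, right 1 to O, up 2 to C, right 2 to F, down 2 to Q, left 1 to P — 12 moves in all.
Check: all 13 open cells covered.

B - A - H - I - N - O - J - C - D - F - L - Q - P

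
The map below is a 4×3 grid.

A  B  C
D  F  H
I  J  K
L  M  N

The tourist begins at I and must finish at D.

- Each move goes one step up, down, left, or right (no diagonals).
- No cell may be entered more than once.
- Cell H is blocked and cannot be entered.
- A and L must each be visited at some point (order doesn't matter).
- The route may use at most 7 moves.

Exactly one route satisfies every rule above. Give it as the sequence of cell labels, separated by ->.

I -> L -> M -> J -> F -> B -> A -> D

The 7-move cap with required stops at A, L leaves no slack for detours.
Route from I: down 1 to L, right 1 to M, up 3 to B, left 1 to A, down 1 to D — 7 moves in all.
Check: all required cells visited; 7 ≤ 7 moves.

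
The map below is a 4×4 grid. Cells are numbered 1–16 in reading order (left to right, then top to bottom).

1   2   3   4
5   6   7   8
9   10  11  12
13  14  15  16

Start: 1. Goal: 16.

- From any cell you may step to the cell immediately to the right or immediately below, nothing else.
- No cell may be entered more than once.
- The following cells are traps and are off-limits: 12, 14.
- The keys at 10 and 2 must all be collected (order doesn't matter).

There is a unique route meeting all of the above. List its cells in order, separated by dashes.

1 - 2 - 6 - 10 - 11 - 15 - 16

Moves only go right or down, so the column and row indices never decrease.
Route from 1: right 1 to 2, down 2 to 10, right 1 to 11, down 1 to 15, right 1 to 16 — 6 moves in all.
Check: all required cells visited.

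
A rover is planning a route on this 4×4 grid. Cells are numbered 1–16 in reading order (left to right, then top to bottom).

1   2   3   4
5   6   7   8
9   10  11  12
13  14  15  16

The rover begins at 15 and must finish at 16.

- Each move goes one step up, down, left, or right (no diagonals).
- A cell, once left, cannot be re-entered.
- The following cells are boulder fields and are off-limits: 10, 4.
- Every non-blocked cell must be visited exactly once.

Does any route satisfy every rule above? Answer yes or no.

no

Colour the cells like a checkerboard: each orthogonal step flips colour, so a Hamiltonian route alternates colours. Here there are 8 cells of one colour and 6 of the other, with start on the opposite colour to the goal — the counts and endpoints can't be arranged into an alternating sequence of length 14, so no Hamiltonian route exists.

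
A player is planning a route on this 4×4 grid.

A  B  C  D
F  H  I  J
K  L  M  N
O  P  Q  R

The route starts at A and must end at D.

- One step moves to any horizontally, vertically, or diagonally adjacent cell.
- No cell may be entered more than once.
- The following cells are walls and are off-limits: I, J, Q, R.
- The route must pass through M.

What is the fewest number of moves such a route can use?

Any route passes through M somewhere between A and D. Summing Chebyshev distances along the two legs (A → M → D) gives a lower bound of 2 + 2 = 4 moves.
That bound ignores the blocked cells. Measuring each leg by the fewest moves that actually steer around them (A→M: 2; M→D: 3) raises the lower bound to 5.
The shortest route satisfying every rule uses 6 moves: A → F → L → M → H → C → D.
The bound of 5 isn't tight here; checking systematically, no route of length 5 through 5 satisfies every constraint, so 6 is the minimum.

6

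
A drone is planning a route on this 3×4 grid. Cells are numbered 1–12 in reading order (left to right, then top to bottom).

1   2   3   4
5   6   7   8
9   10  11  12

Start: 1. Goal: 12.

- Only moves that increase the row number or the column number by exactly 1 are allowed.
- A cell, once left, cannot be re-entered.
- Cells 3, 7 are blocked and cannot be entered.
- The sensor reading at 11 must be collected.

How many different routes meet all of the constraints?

3

A right/down-only route from 1 to 12 makes exactly 2 down-moves and 3 right-moves in some order.
With no other constraints that would be C(5,2) = 10 routes.
Split at 11 and multiply the segment counts (each segment already excludes blocked cells): 1→11: 3; 11→12: 1; product = 3.
That gives 3 routes.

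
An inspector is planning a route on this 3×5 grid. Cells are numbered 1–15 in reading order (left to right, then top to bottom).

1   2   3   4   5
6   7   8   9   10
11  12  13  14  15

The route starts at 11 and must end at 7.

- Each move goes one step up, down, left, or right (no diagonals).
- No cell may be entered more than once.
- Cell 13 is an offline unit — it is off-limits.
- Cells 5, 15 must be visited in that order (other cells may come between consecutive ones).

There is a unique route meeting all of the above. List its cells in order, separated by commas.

The waypoints must appear in the order 5, 15, with no cell reused.
Route from 11: 2× up (reaching 1), 4× right (reaching 5), 2× down (reaching 15), left to 14, up to 9, 2× left (reaching 7) — 12 moves in all.
Check: order respected (5 at step 6, 15 at step 8).

11, 6, 1, 2, 3, 4, 5, 10, 15, 14, 9, 8, 7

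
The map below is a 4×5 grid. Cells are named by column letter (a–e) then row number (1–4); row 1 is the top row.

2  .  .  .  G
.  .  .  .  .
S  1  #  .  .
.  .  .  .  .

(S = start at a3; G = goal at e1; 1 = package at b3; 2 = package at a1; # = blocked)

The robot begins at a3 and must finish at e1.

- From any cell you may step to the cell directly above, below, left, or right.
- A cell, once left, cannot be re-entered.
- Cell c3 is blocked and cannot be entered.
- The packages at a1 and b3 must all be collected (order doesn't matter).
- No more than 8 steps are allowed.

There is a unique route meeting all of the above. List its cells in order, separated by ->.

a3 -> b3 -> b2 -> a2 -> a1 -> b1 -> c1 -> d1 -> e1

The 8-move cap with required stops at a1, b3 leaves no slack for detours.
Route from a3: right to b3, up to b2, left to a2, up to a1, 4× right (reaching e1) — 8 moves in all.
Check: all required cells visited; 8 ≤ 8 moves.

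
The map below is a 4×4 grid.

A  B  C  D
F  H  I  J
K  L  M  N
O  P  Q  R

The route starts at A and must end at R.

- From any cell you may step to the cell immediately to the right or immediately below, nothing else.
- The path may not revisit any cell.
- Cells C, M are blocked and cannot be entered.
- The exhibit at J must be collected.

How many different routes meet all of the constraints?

A right/down-only route from A to R makes exactly 3 down-moves and 3 right-moves in some order.
With no other constraints that would be C(6,3) = 20 routes.
Split at J and multiply the segment counts (each segment already excludes blocked cells): A→J: 2; J→R: 1; product = 2.
That gives 2 routes.

2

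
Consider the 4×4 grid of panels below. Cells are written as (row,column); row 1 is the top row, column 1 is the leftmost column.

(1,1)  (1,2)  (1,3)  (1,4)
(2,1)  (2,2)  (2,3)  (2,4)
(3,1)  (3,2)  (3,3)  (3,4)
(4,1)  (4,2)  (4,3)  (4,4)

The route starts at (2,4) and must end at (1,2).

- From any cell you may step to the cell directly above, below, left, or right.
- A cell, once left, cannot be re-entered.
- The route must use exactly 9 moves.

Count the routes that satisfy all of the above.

Need simple routes of exactly 9 moves from (2,4) to (1,2) (Manhattan distance 3, so 3 moves are spent on a detour and 3 undoing it).
Branch systematically from the start, pruning whenever the remaining move budget drops below the Manhattan distance to (1,2) or differs from it in parity. Grouping the completions by first move — via (1,4): 5; via (3,4): 25; via (2,3): 10 — and summing: 5 + 25 + 10 = 40.
That gives 40 routes.

40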